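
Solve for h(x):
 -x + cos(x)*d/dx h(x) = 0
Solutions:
 h(x) = C1 + Integral(x/cos(x), x)


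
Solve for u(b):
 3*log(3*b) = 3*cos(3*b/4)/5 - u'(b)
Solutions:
 u(b) = C1 - 3*b*log(b) - 3*b*log(3) + 3*b + 4*sin(3*b/4)/5


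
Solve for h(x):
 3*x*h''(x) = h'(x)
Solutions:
 h(x) = C1 + C2*x^(4/3)


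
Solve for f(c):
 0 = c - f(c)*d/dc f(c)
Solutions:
 f(c) = -sqrt(C1 + c^2)
 f(c) = sqrt(C1 + c^2)


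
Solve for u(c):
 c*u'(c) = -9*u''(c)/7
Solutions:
 u(c) = C1 + C2*erf(sqrt(14)*c/6)


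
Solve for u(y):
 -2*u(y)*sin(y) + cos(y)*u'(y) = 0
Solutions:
 u(y) = C1/cos(y)^2


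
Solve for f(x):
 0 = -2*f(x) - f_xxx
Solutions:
 f(x) = C3*exp(-2^(1/3)*x) + (C1*sin(2^(1/3)*sqrt(3)*x/2) + C2*cos(2^(1/3)*sqrt(3)*x/2))*exp(2^(1/3)*x/2)


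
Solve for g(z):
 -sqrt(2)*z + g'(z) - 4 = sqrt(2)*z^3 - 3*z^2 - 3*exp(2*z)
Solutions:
 g(z) = C1 + sqrt(2)*z^4/4 - z^3 + sqrt(2)*z^2/2 + 4*z - 3*exp(2*z)/2


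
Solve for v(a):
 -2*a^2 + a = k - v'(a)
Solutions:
 v(a) = C1 + 2*a^3/3 - a^2/2 + a*k


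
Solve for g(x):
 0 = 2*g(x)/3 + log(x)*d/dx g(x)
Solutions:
 g(x) = C1*exp(-2*li(x)/3)


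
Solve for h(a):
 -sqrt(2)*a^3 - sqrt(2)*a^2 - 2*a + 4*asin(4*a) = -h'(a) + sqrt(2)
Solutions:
 h(a) = C1 + sqrt(2)*a^4/4 + sqrt(2)*a^3/3 + a^2 - 4*a*asin(4*a) + sqrt(2)*a - sqrt(1 - 16*a^2)


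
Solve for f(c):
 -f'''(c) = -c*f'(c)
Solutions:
 f(c) = C1 + Integral(C2*airyai(c) + C3*airybi(c), c)


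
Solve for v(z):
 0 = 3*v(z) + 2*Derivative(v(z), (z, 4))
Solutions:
 v(z) = (C1*sin(6^(1/4)*z/2) + C2*cos(6^(1/4)*z/2))*exp(-6^(1/4)*z/2) + (C3*sin(6^(1/4)*z/2) + C4*cos(6^(1/4)*z/2))*exp(6^(1/4)*z/2)


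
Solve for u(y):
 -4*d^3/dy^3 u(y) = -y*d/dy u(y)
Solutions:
 u(y) = C1 + Integral(C2*airyai(2^(1/3)*y/2) + C3*airybi(2^(1/3)*y/2), y)


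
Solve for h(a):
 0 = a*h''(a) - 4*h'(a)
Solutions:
 h(a) = C1 + C2*a^5


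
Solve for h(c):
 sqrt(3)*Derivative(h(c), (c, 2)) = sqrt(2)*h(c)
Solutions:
 h(c) = C1*exp(-2^(1/4)*3^(3/4)*c/3) + C2*exp(2^(1/4)*3^(3/4)*c/3)


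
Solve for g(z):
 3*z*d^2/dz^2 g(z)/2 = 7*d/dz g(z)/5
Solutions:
 g(z) = C1 + C2*z^(29/15)


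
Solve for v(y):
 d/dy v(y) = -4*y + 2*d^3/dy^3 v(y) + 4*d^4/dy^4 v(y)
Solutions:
 v(y) = C1 + C4*exp(y/2) - 2*y^2 + (C2*sin(y/2) + C3*cos(y/2))*exp(-y/2)


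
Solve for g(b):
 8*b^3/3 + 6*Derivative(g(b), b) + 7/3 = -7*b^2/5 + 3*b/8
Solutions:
 g(b) = C1 - b^4/9 - 7*b^3/90 + b^2/32 - 7*b/18


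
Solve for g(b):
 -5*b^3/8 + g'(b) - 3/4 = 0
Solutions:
 g(b) = C1 + 5*b^4/32 + 3*b/4


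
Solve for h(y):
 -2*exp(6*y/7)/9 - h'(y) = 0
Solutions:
 h(y) = C1 - 7*exp(6*y/7)/27


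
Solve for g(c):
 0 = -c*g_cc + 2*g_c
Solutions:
 g(c) = C1 + C2*c^3


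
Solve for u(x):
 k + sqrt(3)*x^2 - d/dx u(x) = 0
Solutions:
 u(x) = C1 + k*x + sqrt(3)*x^3/3


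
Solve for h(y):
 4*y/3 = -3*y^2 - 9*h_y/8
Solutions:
 h(y) = C1 - 8*y^3/9 - 16*y^2/27


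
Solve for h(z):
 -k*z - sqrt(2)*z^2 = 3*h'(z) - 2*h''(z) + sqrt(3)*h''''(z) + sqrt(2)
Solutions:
 h(z) = C1 + C2*exp(z*(4*6^(1/3)/(sqrt(729 - 32*sqrt(3)) + 27)^(1/3) + 2^(2/3)*3^(1/6)*(sqrt(729 - 32*sqrt(3)) + 27)^(1/3))/12)*sin(z*(-6^(2/3)*(sqrt(729 - 32*sqrt(3)) + 27)^(1/3) + 4*2^(1/3)*3^(5/6)/(sqrt(729 - 32*sqrt(3)) + 27)^(1/3))/12) + C3*exp(z*(4*6^(1/3)/(sqrt(729 - 32*sqrt(3)) + 27)^(1/3) + 2^(2/3)*3^(1/6)*(sqrt(729 - 32*sqrt(3)) + 27)^(1/3))/12)*cos(z*(-6^(2/3)*(sqrt(729 - 32*sqrt(3)) + 27)^(1/3) + 4*2^(1/3)*3^(5/6)/(sqrt(729 - 32*sqrt(3)) + 27)^(1/3))/12) + C4*exp(-z*(4*6^(1/3)/(sqrt(729 - 32*sqrt(3)) + 27)^(1/3) + 2^(2/3)*3^(1/6)*(sqrt(729 - 32*sqrt(3)) + 27)^(1/3))/6) - k*z^2/6 - 2*k*z/9 - sqrt(2)*z^3/9 - 2*sqrt(2)*z^2/9 - 17*sqrt(2)*z/27


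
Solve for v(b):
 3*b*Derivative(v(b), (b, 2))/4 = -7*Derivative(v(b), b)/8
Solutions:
 v(b) = C1 + C2/b^(1/6)


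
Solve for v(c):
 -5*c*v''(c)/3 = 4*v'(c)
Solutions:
 v(c) = C1 + C2/c^(7/5)


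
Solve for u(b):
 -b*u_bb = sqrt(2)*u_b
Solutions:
 u(b) = C1 + C2*b^(1 - sqrt(2))


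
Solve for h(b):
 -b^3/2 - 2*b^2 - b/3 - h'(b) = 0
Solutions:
 h(b) = C1 - b^4/8 - 2*b^3/3 - b^2/6


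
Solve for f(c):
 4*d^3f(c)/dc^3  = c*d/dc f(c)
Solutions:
 f(c) = C1 + Integral(C2*airyai(2^(1/3)*c/2) + C3*airybi(2^(1/3)*c/2), c)


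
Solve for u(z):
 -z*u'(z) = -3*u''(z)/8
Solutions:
 u(z) = C1 + C2*erfi(2*sqrt(3)*z/3)


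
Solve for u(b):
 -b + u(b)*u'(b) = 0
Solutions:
 u(b) = -sqrt(C1 + b^2)
 u(b) = sqrt(C1 + b^2)


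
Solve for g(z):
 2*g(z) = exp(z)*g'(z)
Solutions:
 g(z) = C1*exp(-2*exp(-z))


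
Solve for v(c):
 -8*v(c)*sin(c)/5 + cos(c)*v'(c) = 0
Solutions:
 v(c) = C1/cos(c)^(8/5)


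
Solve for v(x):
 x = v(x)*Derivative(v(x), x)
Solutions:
 v(x) = -sqrt(C1 + x^2)
 v(x) = sqrt(C1 + x^2)


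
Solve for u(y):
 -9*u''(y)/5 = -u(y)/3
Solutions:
 u(y) = C1*exp(-sqrt(15)*y/9) + C2*exp(sqrt(15)*y/9)


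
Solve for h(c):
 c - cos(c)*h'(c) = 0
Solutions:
 h(c) = C1 + Integral(c/cos(c), c)


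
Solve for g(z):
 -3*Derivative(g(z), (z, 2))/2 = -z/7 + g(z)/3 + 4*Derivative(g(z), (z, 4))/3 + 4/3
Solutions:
 g(z) = C1*sin(z*sqrt(9 - sqrt(17))/4) + C2*sin(z*sqrt(sqrt(17) + 9)/4) + C3*cos(z*sqrt(9 - sqrt(17))/4) + C4*cos(z*sqrt(sqrt(17) + 9)/4) + 3*z/7 - 4


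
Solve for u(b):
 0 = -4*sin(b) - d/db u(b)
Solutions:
 u(b) = C1 + 4*cos(b)


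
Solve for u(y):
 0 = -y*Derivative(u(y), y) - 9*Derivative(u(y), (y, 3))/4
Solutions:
 u(y) = C1 + Integral(C2*airyai(-2^(2/3)*3^(1/3)*y/3) + C3*airybi(-2^(2/3)*3^(1/3)*y/3), y)


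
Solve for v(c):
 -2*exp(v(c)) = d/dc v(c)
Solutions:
 v(c) = log(1/(C1 + 2*c))


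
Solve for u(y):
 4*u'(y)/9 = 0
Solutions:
 u(y) = C1


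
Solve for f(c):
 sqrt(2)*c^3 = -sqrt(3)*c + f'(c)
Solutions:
 f(c) = C1 + sqrt(2)*c^4/4 + sqrt(3)*c^2/2


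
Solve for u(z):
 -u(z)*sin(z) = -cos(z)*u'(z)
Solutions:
 u(z) = C1/cos(z)


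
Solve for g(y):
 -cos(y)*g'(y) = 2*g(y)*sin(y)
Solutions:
 g(y) = C1*cos(y)^2


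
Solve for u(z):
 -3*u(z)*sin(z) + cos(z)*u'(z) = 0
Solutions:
 u(z) = C1/cos(z)^3


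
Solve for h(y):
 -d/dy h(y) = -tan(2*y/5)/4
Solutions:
 h(y) = C1 - 5*log(cos(2*y/5))/8


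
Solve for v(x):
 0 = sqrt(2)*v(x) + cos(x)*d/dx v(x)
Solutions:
 v(x) = C1*(sin(x) - 1)^(sqrt(2)/2)/(sin(x) + 1)^(sqrt(2)/2)


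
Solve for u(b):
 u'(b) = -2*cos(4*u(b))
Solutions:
 u(b) = -asin((C1 + exp(16*b))/(C1 - exp(16*b)))/4 + pi/4
 u(b) = asin((C1 + exp(16*b))/(C1 - exp(16*b)))/4


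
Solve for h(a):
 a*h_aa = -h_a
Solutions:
 h(a) = C1 + C2*log(a)


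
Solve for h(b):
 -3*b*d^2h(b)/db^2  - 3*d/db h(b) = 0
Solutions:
 h(b) = C1 + C2*log(b)


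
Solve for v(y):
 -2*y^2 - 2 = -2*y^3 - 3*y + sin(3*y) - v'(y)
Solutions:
 v(y) = C1 - y^4/2 + 2*y^3/3 - 3*y^2/2 + 2*y - cos(3*y)/3


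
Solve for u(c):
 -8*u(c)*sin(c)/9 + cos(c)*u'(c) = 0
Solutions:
 u(c) = C1/cos(c)^(8/9)


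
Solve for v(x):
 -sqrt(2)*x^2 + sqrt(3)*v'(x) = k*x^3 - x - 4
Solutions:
 v(x) = C1 + sqrt(3)*k*x^4/12 + sqrt(6)*x^3/9 - sqrt(3)*x^2/6 - 4*sqrt(3)*x/3


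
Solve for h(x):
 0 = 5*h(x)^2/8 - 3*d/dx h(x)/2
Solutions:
 h(x) = -12/(C1 + 5*x)


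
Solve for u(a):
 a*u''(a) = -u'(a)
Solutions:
 u(a) = C1 + C2*log(a)


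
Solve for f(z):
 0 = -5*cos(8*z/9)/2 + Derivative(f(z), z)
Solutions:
 f(z) = C1 + 45*sin(8*z/9)/16


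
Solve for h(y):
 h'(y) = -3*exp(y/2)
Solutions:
 h(y) = C1 - 6*exp(y/2)


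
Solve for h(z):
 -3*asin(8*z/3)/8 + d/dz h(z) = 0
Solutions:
 h(z) = C1 + 3*z*asin(8*z/3)/8 + 3*sqrt(9 - 64*z^2)/64


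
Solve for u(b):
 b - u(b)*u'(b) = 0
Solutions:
 u(b) = -sqrt(C1 + b^2)
 u(b) = sqrt(C1 + b^2)


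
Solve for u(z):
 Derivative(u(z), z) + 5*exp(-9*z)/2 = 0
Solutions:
 u(z) = C1 + 5*exp(-9*z)/18


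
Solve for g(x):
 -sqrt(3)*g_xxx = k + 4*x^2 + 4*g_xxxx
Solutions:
 g(x) = C1 + C2*x + C3*x^2 + C4*exp(-sqrt(3)*x/4) - sqrt(3)*x^5/45 + 4*x^4/9 + sqrt(3)*x^3*(-3*k - 128)/54


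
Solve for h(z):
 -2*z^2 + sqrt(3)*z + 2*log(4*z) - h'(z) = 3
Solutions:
 h(z) = C1 - 2*z^3/3 + sqrt(3)*z^2/2 + 2*z*log(z) - 5*z + z*log(16)


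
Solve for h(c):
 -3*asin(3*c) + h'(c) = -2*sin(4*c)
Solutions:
 h(c) = C1 + 3*c*asin(3*c) + sqrt(1 - 9*c^2) + cos(4*c)/2


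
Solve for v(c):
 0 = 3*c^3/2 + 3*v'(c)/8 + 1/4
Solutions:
 v(c) = C1 - c^4 - 2*c/3


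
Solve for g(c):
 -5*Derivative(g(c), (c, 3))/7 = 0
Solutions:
 g(c) = C1 + C2*c + C3*c^2


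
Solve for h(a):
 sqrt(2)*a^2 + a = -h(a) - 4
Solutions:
 h(a) = -sqrt(2)*a^2 - a - 4


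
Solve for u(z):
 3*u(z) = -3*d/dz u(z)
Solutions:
 u(z) = C1*exp(-z)


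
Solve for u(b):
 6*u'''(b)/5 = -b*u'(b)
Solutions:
 u(b) = C1 + Integral(C2*airyai(-5^(1/3)*6^(2/3)*b/6) + C3*airybi(-5^(1/3)*6^(2/3)*b/6), b)


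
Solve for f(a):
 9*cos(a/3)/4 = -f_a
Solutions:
 f(a) = C1 - 27*sin(a/3)/4


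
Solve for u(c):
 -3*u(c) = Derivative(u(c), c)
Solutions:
 u(c) = C1*exp(-3*c)


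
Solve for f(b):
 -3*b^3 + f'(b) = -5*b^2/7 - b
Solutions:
 f(b) = C1 + 3*b^4/4 - 5*b^3/21 - b^2/2


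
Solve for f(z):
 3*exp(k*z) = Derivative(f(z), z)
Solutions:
 f(z) = C1 + 3*exp(k*z)/k


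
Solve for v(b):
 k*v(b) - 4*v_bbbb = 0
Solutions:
 v(b) = C1*exp(-sqrt(2)*b*k^(1/4)/2) + C2*exp(sqrt(2)*b*k^(1/4)/2) + C3*exp(-sqrt(2)*I*b*k^(1/4)/2) + C4*exp(sqrt(2)*I*b*k^(1/4)/2)


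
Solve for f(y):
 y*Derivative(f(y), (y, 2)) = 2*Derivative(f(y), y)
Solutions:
 f(y) = C1 + C2*y^3


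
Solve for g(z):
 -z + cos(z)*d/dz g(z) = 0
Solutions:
 g(z) = C1 + Integral(z/cos(z), z)


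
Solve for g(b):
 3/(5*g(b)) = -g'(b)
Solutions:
 g(b) = -sqrt(C1 - 30*b)/5
 g(b) = sqrt(C1 - 30*b)/5


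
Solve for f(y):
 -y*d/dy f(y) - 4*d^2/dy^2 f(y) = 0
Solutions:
 f(y) = C1 + C2*erf(sqrt(2)*y/4)


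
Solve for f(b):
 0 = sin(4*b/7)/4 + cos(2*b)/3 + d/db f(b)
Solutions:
 f(b) = C1 - sin(2*b)/6 + 7*cos(4*b/7)/16


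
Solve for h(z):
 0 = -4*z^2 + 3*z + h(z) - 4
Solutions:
 h(z) = 4*z^2 - 3*z + 4


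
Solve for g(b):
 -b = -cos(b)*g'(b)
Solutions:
 g(b) = C1 + Integral(b/cos(b), b)


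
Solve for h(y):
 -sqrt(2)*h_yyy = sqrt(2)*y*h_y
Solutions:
 h(y) = C1 + Integral(C2*airyai(-y) + C3*airybi(-y), y)


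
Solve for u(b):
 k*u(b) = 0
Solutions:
 u(b) = 0


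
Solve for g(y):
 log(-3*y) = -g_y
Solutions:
 g(y) = C1 - y*log(-y) + y*(1 - log(3))


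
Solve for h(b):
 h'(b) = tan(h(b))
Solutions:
 h(b) = pi - asin(C1*exp(b))
 h(b) = asin(C1*exp(b))


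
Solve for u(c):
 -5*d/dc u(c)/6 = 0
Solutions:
 u(c) = C1


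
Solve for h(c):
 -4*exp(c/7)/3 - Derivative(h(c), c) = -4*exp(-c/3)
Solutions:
 h(c) = C1 - 28*exp(c/7)/3 - 12*exp(-c/3)


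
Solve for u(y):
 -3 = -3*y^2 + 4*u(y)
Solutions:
 u(y) = 3*y^2/4 - 3/4


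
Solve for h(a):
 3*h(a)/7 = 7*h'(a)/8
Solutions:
 h(a) = C1*exp(24*a/49)


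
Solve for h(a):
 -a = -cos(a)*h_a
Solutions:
 h(a) = C1 + Integral(a/cos(a), a)


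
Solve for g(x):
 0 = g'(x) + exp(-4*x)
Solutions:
 g(x) = C1 + exp(-4*x)/4


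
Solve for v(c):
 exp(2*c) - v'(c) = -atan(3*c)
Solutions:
 v(c) = C1 + c*atan(3*c) + exp(2*c)/2 - log(9*c^2 + 1)/6


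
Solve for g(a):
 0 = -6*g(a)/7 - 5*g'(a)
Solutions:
 g(a) = C1*exp(-6*a/35)


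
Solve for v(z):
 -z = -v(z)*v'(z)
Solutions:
 v(z) = -sqrt(C1 + z^2)
 v(z) = sqrt(C1 + z^2)


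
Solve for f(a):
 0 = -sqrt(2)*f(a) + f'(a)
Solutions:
 f(a) = C1*exp(sqrt(2)*a)


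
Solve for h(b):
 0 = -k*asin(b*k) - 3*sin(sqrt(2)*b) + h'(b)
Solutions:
 h(b) = C1 + k*Piecewise((b*asin(b*k) + sqrt(-b^2*k^2 + 1)/k, Ne(k, 0)), (0, True)) - 3*sqrt(2)*cos(sqrt(2)*b)/2


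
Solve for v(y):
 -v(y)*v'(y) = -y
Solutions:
 v(y) = -sqrt(C1 + y^2)
 v(y) = sqrt(C1 + y^2)


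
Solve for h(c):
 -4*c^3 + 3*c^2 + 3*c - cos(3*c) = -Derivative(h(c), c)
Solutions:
 h(c) = C1 + c^4 - c^3 - 3*c^2/2 + sin(3*c)/3


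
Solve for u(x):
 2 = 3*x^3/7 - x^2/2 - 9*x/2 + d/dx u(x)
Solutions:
 u(x) = C1 - 3*x^4/28 + x^3/6 + 9*x^2/4 + 2*x


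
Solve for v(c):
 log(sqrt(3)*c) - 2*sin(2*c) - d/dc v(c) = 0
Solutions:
 v(c) = C1 + c*log(c) - c + c*log(3)/2 + cos(2*c)


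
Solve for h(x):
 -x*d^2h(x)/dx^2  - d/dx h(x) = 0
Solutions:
 h(x) = C1 + C2*log(x)


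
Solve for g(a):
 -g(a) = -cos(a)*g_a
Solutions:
 g(a) = C1*sqrt(sin(a) + 1)/sqrt(sin(a) - 1)


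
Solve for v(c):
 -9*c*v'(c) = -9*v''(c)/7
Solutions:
 v(c) = C1 + C2*erfi(sqrt(14)*c/2)


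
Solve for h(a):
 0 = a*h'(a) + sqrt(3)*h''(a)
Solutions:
 h(a) = C1 + C2*erf(sqrt(2)*3^(3/4)*a/6)


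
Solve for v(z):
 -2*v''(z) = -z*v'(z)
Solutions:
 v(z) = C1 + C2*erfi(z/2)


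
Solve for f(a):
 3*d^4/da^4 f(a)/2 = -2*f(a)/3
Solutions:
 f(a) = (C1*sin(sqrt(3)*a/3) + C2*cos(sqrt(3)*a/3))*exp(-sqrt(3)*a/3) + (C3*sin(sqrt(3)*a/3) + C4*cos(sqrt(3)*a/3))*exp(sqrt(3)*a/3)


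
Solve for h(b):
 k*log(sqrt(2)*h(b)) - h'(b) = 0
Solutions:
 Integral(1/(2*log(_y) + log(2)), (_y, h(b))) = C1 + b*k/2


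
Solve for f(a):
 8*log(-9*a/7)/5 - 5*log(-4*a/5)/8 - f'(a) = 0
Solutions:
 f(a) = C1 + 39*a*log(-a)/40 + a*(-64*log(7) - 39 - 50*log(2) + 25*log(5) + 128*log(3))/40


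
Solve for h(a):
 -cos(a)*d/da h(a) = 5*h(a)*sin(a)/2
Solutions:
 h(a) = C1*cos(a)^(5/2)


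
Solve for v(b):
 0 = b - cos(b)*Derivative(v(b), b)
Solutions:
 v(b) = C1 + Integral(b/cos(b), b)


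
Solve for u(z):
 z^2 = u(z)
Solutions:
 u(z) = z^2


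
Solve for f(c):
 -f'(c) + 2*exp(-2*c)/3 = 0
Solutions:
 f(c) = C1 - exp(-2*c)/3


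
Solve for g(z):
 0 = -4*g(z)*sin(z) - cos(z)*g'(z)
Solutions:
 g(z) = C1*cos(z)^4


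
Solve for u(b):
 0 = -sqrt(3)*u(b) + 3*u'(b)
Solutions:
 u(b) = C1*exp(sqrt(3)*b/3)


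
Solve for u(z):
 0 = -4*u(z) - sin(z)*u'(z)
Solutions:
 u(z) = C1*(cos(z)^2 + 2*cos(z) + 1)/(cos(z)^2 - 2*cos(z) + 1)


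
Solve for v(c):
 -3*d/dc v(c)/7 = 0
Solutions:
 v(c) = C1


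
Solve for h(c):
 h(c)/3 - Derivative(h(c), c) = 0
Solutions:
 h(c) = C1*exp(c/3)


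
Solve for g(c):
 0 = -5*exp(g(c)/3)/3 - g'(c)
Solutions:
 g(c) = 3*log(1/(C1 + 5*c)) + 6*log(3)


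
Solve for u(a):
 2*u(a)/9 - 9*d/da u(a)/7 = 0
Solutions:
 u(a) = C1*exp(14*a/81)


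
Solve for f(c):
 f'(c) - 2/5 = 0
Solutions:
 f(c) = C1 + 2*c/5


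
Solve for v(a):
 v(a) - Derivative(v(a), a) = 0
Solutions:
 v(a) = C1*exp(a)


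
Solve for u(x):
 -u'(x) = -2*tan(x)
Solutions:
 u(x) = C1 - 2*log(cos(x))


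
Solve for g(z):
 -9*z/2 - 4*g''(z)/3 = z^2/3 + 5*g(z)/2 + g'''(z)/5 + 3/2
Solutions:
 g(z) = C1*exp(z*(-80 + 160*2^(2/3)*5^(1/3)/(27*sqrt(3289) + 2009)^(1/3) + 2^(1/3)*5^(2/3)*(27*sqrt(3289) + 2009)^(1/3))/36)*sin(10^(1/3)*sqrt(3)*z*(-5^(1/3)*(27*sqrt(3289) + 2009)^(1/3) + 160*2^(1/3)/(27*sqrt(3289) + 2009)^(1/3))/36) + C2*exp(z*(-80 + 160*2^(2/3)*5^(1/3)/(27*sqrt(3289) + 2009)^(1/3) + 2^(1/3)*5^(2/3)*(27*sqrt(3289) + 2009)^(1/3))/36)*cos(10^(1/3)*sqrt(3)*z*(-5^(1/3)*(27*sqrt(3289) + 2009)^(1/3) + 160*2^(1/3)/(27*sqrt(3289) + 2009)^(1/3))/36) + C3*exp(-z*(160*2^(2/3)*5^(1/3)/(27*sqrt(3289) + 2009)^(1/3) + 40 + 2^(1/3)*5^(2/3)*(27*sqrt(3289) + 2009)^(1/3))/18) - 2*z^2/15 - 9*z/5 - 103/225


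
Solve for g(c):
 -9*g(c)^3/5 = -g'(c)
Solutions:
 g(c) = -sqrt(10)*sqrt(-1/(C1 + 9*c))/2
 g(c) = sqrt(10)*sqrt(-1/(C1 + 9*c))/2


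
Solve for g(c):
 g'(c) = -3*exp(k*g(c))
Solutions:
 g(c) = Piecewise((log(1/(C1*k + 3*c*k))/k, Ne(k, 0)), (nan, True))
 g(c) = Piecewise((C1 - 3*c, Eq(k, 0)), (nan, True))


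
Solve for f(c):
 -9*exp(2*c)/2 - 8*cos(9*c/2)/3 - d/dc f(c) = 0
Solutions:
 f(c) = C1 - 9*exp(2*c)/4 - 16*sin(9*c/2)/27


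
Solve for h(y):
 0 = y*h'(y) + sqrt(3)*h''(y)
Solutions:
 h(y) = C1 + C2*erf(sqrt(2)*3^(3/4)*y/6)


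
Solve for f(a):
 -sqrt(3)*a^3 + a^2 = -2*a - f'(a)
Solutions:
 f(a) = C1 + sqrt(3)*a^4/4 - a^3/3 - a^2


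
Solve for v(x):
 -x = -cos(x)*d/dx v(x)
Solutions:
 v(x) = C1 + Integral(x/cos(x), x)


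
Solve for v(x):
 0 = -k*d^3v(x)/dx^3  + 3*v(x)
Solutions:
 v(x) = C1*exp(3^(1/3)*x*(1/k)^(1/3)) + C2*exp(x*(-3^(1/3) + 3^(5/6)*I)*(1/k)^(1/3)/2) + C3*exp(-x*(3^(1/3) + 3^(5/6)*I)*(1/k)^(1/3)/2)


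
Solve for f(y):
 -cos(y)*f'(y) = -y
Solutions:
 f(y) = C1 + Integral(y/cos(y), y)


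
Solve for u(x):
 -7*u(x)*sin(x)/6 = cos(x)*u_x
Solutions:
 u(x) = C1*cos(x)^(7/6)


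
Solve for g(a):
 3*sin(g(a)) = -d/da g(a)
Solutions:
 g(a) = -acos((-C1 - exp(6*a))/(C1 - exp(6*a))) + 2*pi
 g(a) = acos((-C1 - exp(6*a))/(C1 - exp(6*a)))


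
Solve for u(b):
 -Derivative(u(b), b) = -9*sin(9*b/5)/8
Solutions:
 u(b) = C1 - 5*cos(9*b/5)/8


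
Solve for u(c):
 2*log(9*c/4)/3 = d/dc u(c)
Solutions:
 u(c) = C1 + 2*c*log(c)/3 - 4*c*log(2)/3 - 2*c/3 + 4*c*log(3)/3


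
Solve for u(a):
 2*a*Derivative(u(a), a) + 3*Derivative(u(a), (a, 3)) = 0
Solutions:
 u(a) = C1 + Integral(C2*airyai(-2^(1/3)*3^(2/3)*a/3) + C3*airybi(-2^(1/3)*3^(2/3)*a/3), a)


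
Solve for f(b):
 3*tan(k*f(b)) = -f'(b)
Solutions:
 f(b) = Piecewise((-asin(exp(C1*k - 3*b*k))/k + pi/k, Ne(k, 0)), (nan, True))
 f(b) = Piecewise((asin(exp(C1*k - 3*b*k))/k, Ne(k, 0)), (nan, True))


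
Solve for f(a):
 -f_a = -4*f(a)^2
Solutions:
 f(a) = -1/(C1 + 4*a)


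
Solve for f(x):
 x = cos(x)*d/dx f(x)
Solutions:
 f(x) = C1 + Integral(x/cos(x), x)


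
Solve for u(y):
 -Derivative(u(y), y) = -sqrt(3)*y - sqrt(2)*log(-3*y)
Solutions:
 u(y) = C1 + sqrt(3)*y^2/2 + sqrt(2)*y*log(-y) + sqrt(2)*y*(-1 + log(3))


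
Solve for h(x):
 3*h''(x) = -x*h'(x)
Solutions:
 h(x) = C1 + C2*erf(sqrt(6)*x/6)


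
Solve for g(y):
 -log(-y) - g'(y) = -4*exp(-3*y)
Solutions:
 g(y) = C1 - y*log(-y) + y - 4*exp(-3*y)/3


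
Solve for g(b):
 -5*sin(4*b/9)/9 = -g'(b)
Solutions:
 g(b) = C1 - 5*cos(4*b/9)/4


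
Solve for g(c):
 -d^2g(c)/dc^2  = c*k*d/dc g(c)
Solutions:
 g(c) = Piecewise((-sqrt(2)*sqrt(pi)*C1*erf(sqrt(2)*c*sqrt(k)/2)/(2*sqrt(k)) - C2, (k > 0) | (k < 0)), (-C1*c - C2, True))


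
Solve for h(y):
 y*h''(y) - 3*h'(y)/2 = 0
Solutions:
 h(y) = C1 + C2*y^(5/2)


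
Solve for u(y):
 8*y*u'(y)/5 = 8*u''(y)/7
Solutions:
 u(y) = C1 + C2*erfi(sqrt(70)*y/10)


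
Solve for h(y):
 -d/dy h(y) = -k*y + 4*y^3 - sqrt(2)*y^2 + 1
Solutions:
 h(y) = C1 + k*y^2/2 - y^4 + sqrt(2)*y^3/3 - y


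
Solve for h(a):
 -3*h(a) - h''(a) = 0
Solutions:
 h(a) = C1*sin(sqrt(3)*a) + C2*cos(sqrt(3)*a)


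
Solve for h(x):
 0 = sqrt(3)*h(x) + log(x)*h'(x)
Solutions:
 h(x) = C1*exp(-sqrt(3)*li(x))


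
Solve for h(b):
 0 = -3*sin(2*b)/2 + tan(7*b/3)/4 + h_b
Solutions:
 h(b) = C1 + 3*log(cos(7*b/3))/28 - 3*cos(2*b)/4


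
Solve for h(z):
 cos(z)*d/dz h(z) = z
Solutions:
 h(z) = C1 + Integral(z/cos(z), z)


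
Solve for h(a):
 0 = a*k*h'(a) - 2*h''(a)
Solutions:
 h(a) = Piecewise((-sqrt(pi)*C1*erf(a*sqrt(-k)/2)/sqrt(-k) - C2, (k > 0) | (k < 0)), (-C1*a - C2, True))


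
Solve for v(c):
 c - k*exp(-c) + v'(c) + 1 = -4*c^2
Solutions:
 v(c) = C1 - 4*c^3/3 - c^2/2 - c - k*exp(-c)


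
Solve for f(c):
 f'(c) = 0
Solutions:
 f(c) = C1


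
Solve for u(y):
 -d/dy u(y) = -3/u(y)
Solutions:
 u(y) = -sqrt(C1 + 6*y)
 u(y) = sqrt(C1 + 6*y)


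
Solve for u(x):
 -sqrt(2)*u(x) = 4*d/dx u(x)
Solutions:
 u(x) = C1*exp(-sqrt(2)*x/4)


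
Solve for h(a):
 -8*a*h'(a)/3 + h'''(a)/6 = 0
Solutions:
 h(a) = C1 + Integral(C2*airyai(2*2^(1/3)*a) + C3*airybi(2*2^(1/3)*a), a)


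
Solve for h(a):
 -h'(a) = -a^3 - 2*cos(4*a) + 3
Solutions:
 h(a) = C1 + a^4/4 - 3*a + sin(4*a)/2


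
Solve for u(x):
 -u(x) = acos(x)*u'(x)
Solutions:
 u(x) = C1*exp(-Integral(1/acos(x), x))


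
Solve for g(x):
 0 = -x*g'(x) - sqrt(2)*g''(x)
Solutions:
 g(x) = C1 + C2*erf(2^(1/4)*x/2)


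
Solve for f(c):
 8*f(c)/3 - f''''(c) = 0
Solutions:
 f(c) = C1*exp(-6^(3/4)*c/3) + C2*exp(6^(3/4)*c/3) + C3*sin(6^(3/4)*c/3) + C4*cos(6^(3/4)*c/3)


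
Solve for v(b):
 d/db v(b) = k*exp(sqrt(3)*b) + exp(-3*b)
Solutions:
 v(b) = C1 + sqrt(3)*k*exp(sqrt(3)*b)/3 - exp(-3*b)/3


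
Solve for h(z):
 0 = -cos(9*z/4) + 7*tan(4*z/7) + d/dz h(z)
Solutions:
 h(z) = C1 + 49*log(cos(4*z/7))/4 + 4*sin(9*z/4)/9


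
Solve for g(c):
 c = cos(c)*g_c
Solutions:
 g(c) = C1 + Integral(c/cos(c), c)


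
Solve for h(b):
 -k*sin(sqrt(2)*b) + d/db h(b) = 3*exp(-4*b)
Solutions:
 h(b) = C1 - sqrt(2)*k*cos(sqrt(2)*b)/2 - 3*exp(-4*b)/4


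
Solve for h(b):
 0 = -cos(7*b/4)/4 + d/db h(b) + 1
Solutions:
 h(b) = C1 - b + sin(7*b/4)/7


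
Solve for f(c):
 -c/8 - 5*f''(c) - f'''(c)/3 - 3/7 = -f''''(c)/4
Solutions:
 f(c) = C1 + C2*c + C3*exp(2*c*(1 - sqrt(46))/3) + C4*exp(2*c*(1 + sqrt(46))/3) - c^3/240 - 353*c^2/8400


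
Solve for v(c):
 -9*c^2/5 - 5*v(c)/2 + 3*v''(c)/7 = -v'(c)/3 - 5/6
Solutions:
 v(c) = C1*exp(c*(-7 + sqrt(1939))/18) + C2*exp(-c*(7 + sqrt(1939))/18) - 18*c^2/25 - 24*c/125 + 799/13125


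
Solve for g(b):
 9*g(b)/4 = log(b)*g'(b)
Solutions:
 g(b) = C1*exp(9*li(b)/4)


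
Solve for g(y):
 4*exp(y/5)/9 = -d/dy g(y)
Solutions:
 g(y) = C1 - 20*exp(y/5)/9


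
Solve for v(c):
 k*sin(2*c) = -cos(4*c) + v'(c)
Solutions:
 v(c) = C1 - k*cos(2*c)/2 + sin(4*c)/4


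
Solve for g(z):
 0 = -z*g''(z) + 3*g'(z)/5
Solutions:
 g(z) = C1 + C2*z^(8/5)


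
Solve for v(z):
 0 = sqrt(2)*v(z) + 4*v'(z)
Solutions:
 v(z) = C1*exp(-sqrt(2)*z/4)


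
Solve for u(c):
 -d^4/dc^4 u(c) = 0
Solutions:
 u(c) = C1 + C2*c + C3*c^2 + C4*c^3


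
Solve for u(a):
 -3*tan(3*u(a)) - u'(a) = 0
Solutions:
 u(a) = -asin(C1*exp(-9*a))/3 + pi/3
 u(a) = asin(C1*exp(-9*a))/3


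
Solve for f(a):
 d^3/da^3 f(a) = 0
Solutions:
 f(a) = C1 + C2*a + C3*a^2


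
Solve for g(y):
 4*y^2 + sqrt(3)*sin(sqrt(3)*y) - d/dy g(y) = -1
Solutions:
 g(y) = C1 + 4*y^3/3 + y - cos(sqrt(3)*y)


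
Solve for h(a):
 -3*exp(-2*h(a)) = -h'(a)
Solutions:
 h(a) = log(-sqrt(C1 + 6*a))
 h(a) = log(C1 + 6*a)/2


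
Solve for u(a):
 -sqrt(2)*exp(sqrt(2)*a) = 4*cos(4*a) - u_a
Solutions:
 u(a) = C1 + exp(sqrt(2)*a) + sin(4*a)


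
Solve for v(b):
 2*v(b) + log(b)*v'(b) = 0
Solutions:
 v(b) = C1*exp(-2*li(b))


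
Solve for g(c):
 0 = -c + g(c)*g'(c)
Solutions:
 g(c) = -sqrt(C1 + c^2)
 g(c) = sqrt(C1 + c^2)


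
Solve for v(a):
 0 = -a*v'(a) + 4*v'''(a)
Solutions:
 v(a) = C1 + Integral(C2*airyai(2^(1/3)*a/2) + C3*airybi(2^(1/3)*a/2), a)


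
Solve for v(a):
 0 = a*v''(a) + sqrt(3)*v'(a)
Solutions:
 v(a) = C1 + C2*a^(1 - sqrt(3))


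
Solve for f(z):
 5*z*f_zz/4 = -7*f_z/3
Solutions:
 f(z) = C1 + C2/z^(13/15)


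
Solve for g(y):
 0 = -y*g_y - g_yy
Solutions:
 g(y) = C1 + C2*erf(sqrt(2)*y/2)


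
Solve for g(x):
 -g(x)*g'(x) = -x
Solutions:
 g(x) = -sqrt(C1 + x^2)
 g(x) = sqrt(C1 + x^2)


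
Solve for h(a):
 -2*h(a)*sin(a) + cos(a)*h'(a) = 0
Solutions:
 h(a) = C1/cos(a)^2


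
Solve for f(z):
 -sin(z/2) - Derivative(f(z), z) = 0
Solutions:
 f(z) = C1 + 2*cos(z/2)


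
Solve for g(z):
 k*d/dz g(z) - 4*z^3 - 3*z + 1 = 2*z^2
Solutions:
 g(z) = C1 + z^4/k + 2*z^3/(3*k) + 3*z^2/(2*k) - z/k


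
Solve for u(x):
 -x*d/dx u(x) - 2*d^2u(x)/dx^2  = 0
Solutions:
 u(x) = C1 + C2*erf(x/2)


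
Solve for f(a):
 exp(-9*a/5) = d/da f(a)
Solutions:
 f(a) = C1 - 5*exp(-9*a/5)/9


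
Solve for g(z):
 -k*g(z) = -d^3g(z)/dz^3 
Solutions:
 g(z) = C1*exp(k^(1/3)*z) + C2*exp(k^(1/3)*z*(-1 + sqrt(3)*I)/2) + C3*exp(-k^(1/3)*z*(1 + sqrt(3)*I)/2)


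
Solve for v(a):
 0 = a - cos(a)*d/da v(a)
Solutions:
 v(a) = C1 + Integral(a/cos(a), a)


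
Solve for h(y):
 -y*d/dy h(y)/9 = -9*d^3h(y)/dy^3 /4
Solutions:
 h(y) = C1 + Integral(C2*airyai(6^(2/3)*y/9) + C3*airybi(6^(2/3)*y/9), y)


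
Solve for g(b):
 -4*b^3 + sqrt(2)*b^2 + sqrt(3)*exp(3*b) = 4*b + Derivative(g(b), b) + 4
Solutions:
 g(b) = C1 - b^4 + sqrt(2)*b^3/3 - 2*b^2 - 4*b + sqrt(3)*exp(3*b)/3


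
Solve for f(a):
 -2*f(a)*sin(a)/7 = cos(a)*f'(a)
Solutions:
 f(a) = C1*cos(a)^(2/7)


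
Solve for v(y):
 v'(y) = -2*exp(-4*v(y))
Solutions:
 v(y) = log(-I*(C1 - 8*y)^(1/4))
 v(y) = log(I*(C1 - 8*y)^(1/4))
 v(y) = log(-(C1 - 8*y)^(1/4))
 v(y) = log(C1 - 8*y)/4


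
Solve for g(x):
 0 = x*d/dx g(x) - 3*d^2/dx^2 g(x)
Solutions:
 g(x) = C1 + C2*erfi(sqrt(6)*x/6)


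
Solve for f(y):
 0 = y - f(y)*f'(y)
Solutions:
 f(y) = -sqrt(C1 + y^2)
 f(y) = sqrt(C1 + y^2)


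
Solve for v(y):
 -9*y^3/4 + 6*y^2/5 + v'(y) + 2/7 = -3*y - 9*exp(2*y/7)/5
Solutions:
 v(y) = C1 + 9*y^4/16 - 2*y^3/5 - 3*y^2/2 - 2*y/7 - 63*exp(2*y/7)/10


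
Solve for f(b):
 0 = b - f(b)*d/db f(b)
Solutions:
 f(b) = -sqrt(C1 + b^2)
 f(b) = sqrt(C1 + b^2)


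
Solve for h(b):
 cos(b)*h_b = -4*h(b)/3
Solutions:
 h(b) = C1*(sin(b) - 1)^(2/3)/(sin(b) + 1)^(2/3)


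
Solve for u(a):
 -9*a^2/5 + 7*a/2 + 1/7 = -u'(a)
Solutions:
 u(a) = C1 + 3*a^3/5 - 7*a^2/4 - a/7


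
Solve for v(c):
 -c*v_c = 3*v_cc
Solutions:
 v(c) = C1 + C2*erf(sqrt(6)*c/6)


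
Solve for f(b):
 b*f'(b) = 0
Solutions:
 f(b) = C1


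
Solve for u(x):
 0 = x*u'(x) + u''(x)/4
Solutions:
 u(x) = C1 + C2*erf(sqrt(2)*x)


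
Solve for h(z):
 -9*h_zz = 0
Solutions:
 h(z) = C1 + C2*z


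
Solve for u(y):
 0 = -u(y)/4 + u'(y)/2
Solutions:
 u(y) = C1*exp(y/2)


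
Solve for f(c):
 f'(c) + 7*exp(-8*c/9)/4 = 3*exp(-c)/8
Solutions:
 f(c) = C1 - 3*exp(-c)/8 + 63*exp(-8*c/9)/32


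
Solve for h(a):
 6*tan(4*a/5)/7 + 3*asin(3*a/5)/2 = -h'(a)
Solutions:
 h(a) = C1 - 3*a*asin(3*a/5)/2 - sqrt(25 - 9*a^2)/2 + 15*log(cos(4*a/5))/14


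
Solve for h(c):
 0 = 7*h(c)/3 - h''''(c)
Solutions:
 h(c) = C1*exp(-3^(3/4)*7^(1/4)*c/3) + C2*exp(3^(3/4)*7^(1/4)*c/3) + C3*sin(3^(3/4)*7^(1/4)*c/3) + C4*cos(3^(3/4)*7^(1/4)*c/3)


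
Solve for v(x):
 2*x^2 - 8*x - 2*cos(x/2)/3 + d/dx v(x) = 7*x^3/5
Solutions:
 v(x) = C1 + 7*x^4/20 - 2*x^3/3 + 4*x^2 + 4*sin(x/2)/3


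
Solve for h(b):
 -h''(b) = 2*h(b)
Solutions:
 h(b) = C1*sin(sqrt(2)*b) + C2*cos(sqrt(2)*b)


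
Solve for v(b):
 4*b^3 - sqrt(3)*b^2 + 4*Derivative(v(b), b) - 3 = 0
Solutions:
 v(b) = C1 - b^4/4 + sqrt(3)*b^3/12 + 3*b/4


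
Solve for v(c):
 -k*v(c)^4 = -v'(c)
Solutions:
 v(c) = (-1/(C1 + 3*c*k))^(1/3)
 v(c) = (-1/(C1 + c*k))^(1/3)*(-3^(2/3) - 3*3^(1/6)*I)/6
 v(c) = (-1/(C1 + c*k))^(1/3)*(-3^(2/3) + 3*3^(1/6)*I)/6


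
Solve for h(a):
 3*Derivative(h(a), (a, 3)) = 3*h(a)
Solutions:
 h(a) = C3*exp(a) + (C1*sin(sqrt(3)*a/2) + C2*cos(sqrt(3)*a/2))*exp(-a/2)


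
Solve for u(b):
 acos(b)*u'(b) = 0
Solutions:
 u(b) = C1


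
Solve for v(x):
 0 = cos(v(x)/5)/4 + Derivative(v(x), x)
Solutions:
 x/4 - 5*log(sin(v(x)/5) - 1)/2 + 5*log(sin(v(x)/5) + 1)/2 = C1


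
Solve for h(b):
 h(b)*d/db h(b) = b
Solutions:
 h(b) = -sqrt(C1 + b^2)
 h(b) = sqrt(C1 + b^2)


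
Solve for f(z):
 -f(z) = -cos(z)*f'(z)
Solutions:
 f(z) = C1*sqrt(sin(z) + 1)/sqrt(sin(z) - 1)


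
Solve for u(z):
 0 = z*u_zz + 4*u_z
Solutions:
 u(z) = C1 + C2/z^3


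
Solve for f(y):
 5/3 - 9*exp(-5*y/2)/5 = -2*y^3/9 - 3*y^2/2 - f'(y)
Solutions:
 f(y) = C1 - y^4/18 - y^3/2 - 5*y/3 - 18*exp(-5*y/2)/25


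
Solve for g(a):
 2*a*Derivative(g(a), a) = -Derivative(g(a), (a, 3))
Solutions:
 g(a) = C1 + Integral(C2*airyai(-2^(1/3)*a) + C3*airybi(-2^(1/3)*a), a)


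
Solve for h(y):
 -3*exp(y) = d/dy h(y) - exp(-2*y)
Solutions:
 h(y) = C1 - 3*exp(y) - exp(-2*y)/2


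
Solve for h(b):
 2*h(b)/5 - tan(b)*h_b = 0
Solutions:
 h(b) = C1*sin(b)^(2/5)


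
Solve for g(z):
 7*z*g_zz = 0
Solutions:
 g(z) = C1 + C2*z


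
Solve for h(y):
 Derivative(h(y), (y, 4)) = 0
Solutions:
 h(y) = C1 + C2*y + C3*y^2 + C4*y^3


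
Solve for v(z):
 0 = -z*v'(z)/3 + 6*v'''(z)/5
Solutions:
 v(z) = C1 + Integral(C2*airyai(60^(1/3)*z/6) + C3*airybi(60^(1/3)*z/6), z)


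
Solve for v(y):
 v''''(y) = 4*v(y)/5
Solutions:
 v(y) = C1*exp(-sqrt(2)*5^(3/4)*y/5) + C2*exp(sqrt(2)*5^(3/4)*y/5) + C3*sin(sqrt(2)*5^(3/4)*y/5) + C4*cos(sqrt(2)*5^(3/4)*y/5)


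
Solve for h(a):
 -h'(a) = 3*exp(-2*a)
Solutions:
 h(a) = C1 + 3*exp(-2*a)/2


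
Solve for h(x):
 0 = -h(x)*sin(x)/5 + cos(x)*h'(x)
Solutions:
 h(x) = C1/cos(x)^(1/5)


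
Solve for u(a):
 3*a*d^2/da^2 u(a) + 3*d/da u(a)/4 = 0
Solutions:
 u(a) = C1 + C2*a^(3/4)


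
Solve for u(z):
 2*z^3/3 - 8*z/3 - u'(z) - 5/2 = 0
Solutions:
 u(z) = C1 + z^4/6 - 4*z^2/3 - 5*z/2


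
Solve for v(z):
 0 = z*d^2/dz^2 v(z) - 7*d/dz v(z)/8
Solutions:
 v(z) = C1 + C2*z^(15/8)


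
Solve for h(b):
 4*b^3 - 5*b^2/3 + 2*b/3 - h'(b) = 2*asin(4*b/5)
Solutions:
 h(b) = C1 + b^4 - 5*b^3/9 + b^2/3 - 2*b*asin(4*b/5) - sqrt(25 - 16*b^2)/2


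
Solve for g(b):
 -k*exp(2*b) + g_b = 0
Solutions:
 g(b) = C1 + k*exp(2*b)/2


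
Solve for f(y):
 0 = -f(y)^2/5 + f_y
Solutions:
 f(y) = -5/(C1 + y)


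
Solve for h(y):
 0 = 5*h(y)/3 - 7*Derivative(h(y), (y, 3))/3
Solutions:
 h(y) = C3*exp(5^(1/3)*7^(2/3)*y/7) + (C1*sin(sqrt(3)*5^(1/3)*7^(2/3)*y/14) + C2*cos(sqrt(3)*5^(1/3)*7^(2/3)*y/14))*exp(-5^(1/3)*7^(2/3)*y/14)


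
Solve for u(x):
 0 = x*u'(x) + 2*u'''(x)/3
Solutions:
 u(x) = C1 + Integral(C2*airyai(-2^(2/3)*3^(1/3)*x/2) + C3*airybi(-2^(2/3)*3^(1/3)*x/2), x)


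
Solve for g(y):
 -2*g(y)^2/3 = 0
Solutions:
 g(y) = 0


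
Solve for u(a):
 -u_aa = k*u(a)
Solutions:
 u(a) = C1*exp(-a*sqrt(-k)) + C2*exp(a*sqrt(-k))


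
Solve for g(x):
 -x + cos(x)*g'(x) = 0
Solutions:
 g(x) = C1 + Integral(x/cos(x), x)


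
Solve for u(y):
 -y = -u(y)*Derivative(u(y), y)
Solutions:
 u(y) = -sqrt(C1 + y^2)
 u(y) = sqrt(C1 + y^2)


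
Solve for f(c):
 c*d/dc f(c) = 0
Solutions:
 f(c) = C1


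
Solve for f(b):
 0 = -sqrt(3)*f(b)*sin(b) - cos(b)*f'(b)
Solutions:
 f(b) = C1*cos(b)^(sqrt(3))


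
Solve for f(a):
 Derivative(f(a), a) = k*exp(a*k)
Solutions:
 f(a) = C1 + exp(a*k)


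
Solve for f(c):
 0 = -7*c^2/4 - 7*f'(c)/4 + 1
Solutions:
 f(c) = C1 - c^3/3 + 4*c/7


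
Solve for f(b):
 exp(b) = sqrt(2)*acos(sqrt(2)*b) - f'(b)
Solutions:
 f(b) = C1 + sqrt(2)*(b*acos(sqrt(2)*b) - sqrt(2)*sqrt(1 - 2*b^2)/2) - exp(b)


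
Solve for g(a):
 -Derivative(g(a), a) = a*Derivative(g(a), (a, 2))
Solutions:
 g(a) = C1 + C2*log(a)


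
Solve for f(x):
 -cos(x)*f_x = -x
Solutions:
 f(x) = C1 + Integral(x/cos(x), x)


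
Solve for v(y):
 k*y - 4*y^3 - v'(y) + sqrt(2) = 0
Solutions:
 v(y) = C1 + k*y^2/2 - y^4 + sqrt(2)*y


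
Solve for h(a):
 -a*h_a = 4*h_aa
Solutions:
 h(a) = C1 + C2*erf(sqrt(2)*a/4)


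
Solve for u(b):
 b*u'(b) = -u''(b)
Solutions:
 u(b) = C1 + C2*erf(sqrt(2)*b/2)


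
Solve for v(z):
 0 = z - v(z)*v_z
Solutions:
 v(z) = -sqrt(C1 + z^2)
 v(z) = sqrt(C1 + z^2)


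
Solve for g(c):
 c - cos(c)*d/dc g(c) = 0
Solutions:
 g(c) = C1 + Integral(c/cos(c), c)


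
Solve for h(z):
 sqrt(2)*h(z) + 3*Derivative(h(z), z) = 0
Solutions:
 h(z) = C1*exp(-sqrt(2)*z/3)


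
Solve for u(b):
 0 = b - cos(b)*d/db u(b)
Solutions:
 u(b) = C1 + Integral(b/cos(b), b)


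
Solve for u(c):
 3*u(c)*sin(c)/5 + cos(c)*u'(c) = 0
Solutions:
 u(c) = C1*cos(c)^(3/5)


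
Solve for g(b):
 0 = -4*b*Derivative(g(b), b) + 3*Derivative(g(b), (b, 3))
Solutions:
 g(b) = C1 + Integral(C2*airyai(6^(2/3)*b/3) + C3*airybi(6^(2/3)*b/3), b)


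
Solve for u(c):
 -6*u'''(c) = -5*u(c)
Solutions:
 u(c) = C3*exp(5^(1/3)*6^(2/3)*c/6) + (C1*sin(2^(2/3)*3^(1/6)*5^(1/3)*c/4) + C2*cos(2^(2/3)*3^(1/6)*5^(1/3)*c/4))*exp(-5^(1/3)*6^(2/3)*c/12)


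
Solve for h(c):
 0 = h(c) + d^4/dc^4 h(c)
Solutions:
 h(c) = (C1*sin(sqrt(2)*c/2) + C2*cos(sqrt(2)*c/2))*exp(-sqrt(2)*c/2) + (C3*sin(sqrt(2)*c/2) + C4*cos(sqrt(2)*c/2))*exp(sqrt(2)*c/2)


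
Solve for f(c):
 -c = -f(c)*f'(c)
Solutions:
 f(c) = -sqrt(C1 + c^2)
 f(c) = sqrt(C1 + c^2)


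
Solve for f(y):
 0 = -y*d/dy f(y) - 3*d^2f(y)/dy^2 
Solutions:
 f(y) = C1 + C2*erf(sqrt(6)*y/6)


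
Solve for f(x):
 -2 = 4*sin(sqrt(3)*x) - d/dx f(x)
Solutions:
 f(x) = C1 + 2*x - 4*sqrt(3)*cos(sqrt(3)*x)/3


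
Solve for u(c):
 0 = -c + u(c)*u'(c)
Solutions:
 u(c) = -sqrt(C1 + c^2)
 u(c) = sqrt(C1 + c^2)


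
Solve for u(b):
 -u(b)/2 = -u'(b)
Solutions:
 u(b) = C1*exp(b/2)


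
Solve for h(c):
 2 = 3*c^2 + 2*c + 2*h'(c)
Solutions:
 h(c) = C1 - c^3/2 - c^2/2 + c


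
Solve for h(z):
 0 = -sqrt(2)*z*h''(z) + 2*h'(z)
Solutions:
 h(z) = C1 + C2*z^(1 + sqrt(2))


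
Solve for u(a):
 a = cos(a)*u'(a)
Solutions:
 u(a) = C1 + Integral(a/cos(a), a)


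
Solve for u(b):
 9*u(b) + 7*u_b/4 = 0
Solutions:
 u(b) = C1*exp(-36*b/7)


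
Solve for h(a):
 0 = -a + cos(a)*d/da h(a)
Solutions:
 h(a) = C1 + Integral(a/cos(a), a)


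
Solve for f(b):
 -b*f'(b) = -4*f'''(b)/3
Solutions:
 f(b) = C1 + Integral(C2*airyai(6^(1/3)*b/2) + C3*airybi(6^(1/3)*b/2), b)


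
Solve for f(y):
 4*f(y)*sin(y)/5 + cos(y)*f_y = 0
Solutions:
 f(y) = C1*cos(y)^(4/5)


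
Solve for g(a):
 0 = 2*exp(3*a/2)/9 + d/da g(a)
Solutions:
 g(a) = C1 - 4*exp(3*a/2)/27


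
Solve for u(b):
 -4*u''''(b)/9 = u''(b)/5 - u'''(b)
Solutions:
 u(b) = C1 + C2*b + C3*exp(3*b*(15 - sqrt(145))/40) + C4*exp(3*b*(sqrt(145) + 15)/40)


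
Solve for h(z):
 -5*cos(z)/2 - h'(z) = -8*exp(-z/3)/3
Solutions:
 h(z) = C1 - 5*sin(z)/2 - 8*exp(-z/3)


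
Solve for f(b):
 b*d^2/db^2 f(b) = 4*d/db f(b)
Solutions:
 f(b) = C1 + C2*b^5


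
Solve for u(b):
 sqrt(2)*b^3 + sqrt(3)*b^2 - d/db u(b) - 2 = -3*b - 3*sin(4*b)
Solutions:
 u(b) = C1 + sqrt(2)*b^4/4 + sqrt(3)*b^3/3 + 3*b^2/2 - 2*b - 3*cos(4*b)/4


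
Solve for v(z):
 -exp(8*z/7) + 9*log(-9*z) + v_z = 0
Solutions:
 v(z) = C1 - 9*z*log(-z) + 9*z*(1 - 2*log(3)) + 7*exp(8*z/7)/8


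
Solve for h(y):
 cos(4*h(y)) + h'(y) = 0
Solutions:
 h(y) = -asin((C1 + exp(8*y))/(C1 - exp(8*y)))/4 + pi/4
 h(y) = asin((C1 + exp(8*y))/(C1 - exp(8*y)))/4


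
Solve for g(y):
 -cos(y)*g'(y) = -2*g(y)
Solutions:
 g(y) = C1*(sin(y) + 1)/(sin(y) - 1)


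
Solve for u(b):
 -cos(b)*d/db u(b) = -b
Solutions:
 u(b) = C1 + Integral(b/cos(b), b)


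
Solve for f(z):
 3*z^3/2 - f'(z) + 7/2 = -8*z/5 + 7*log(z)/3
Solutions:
 f(z) = C1 + 3*z^4/8 + 4*z^2/5 - 7*z*log(z)/3 + 35*z/6


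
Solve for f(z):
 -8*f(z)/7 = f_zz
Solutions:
 f(z) = C1*sin(2*sqrt(14)*z/7) + C2*cos(2*sqrt(14)*z/7)


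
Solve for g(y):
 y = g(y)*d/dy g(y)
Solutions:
 g(y) = -sqrt(C1 + y^2)
 g(y) = sqrt(C1 + y^2)


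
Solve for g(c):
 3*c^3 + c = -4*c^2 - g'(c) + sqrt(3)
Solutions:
 g(c) = C1 - 3*c^4/4 - 4*c^3/3 - c^2/2 + sqrt(3)*c


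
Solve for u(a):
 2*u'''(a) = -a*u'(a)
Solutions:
 u(a) = C1 + Integral(C2*airyai(-2^(2/3)*a/2) + C3*airybi(-2^(2/3)*a/2), a)


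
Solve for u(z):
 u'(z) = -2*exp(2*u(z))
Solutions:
 u(z) = log(-sqrt(-1/(C1 - 2*z))) - log(2)/2
 u(z) = log(-1/(C1 - 2*z))/2 - log(2)/2


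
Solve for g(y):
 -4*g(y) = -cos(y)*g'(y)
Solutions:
 g(y) = C1*(sin(y)^2 + 2*sin(y) + 1)/(sin(y)^2 - 2*sin(y) + 1)


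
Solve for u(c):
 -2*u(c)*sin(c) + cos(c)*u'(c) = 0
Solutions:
 u(c) = C1/cos(c)^2


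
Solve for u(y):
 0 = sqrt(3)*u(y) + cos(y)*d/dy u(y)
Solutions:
 u(y) = C1*(sin(y) - 1)^(sqrt(3)/2)/(sin(y) + 1)^(sqrt(3)/2)


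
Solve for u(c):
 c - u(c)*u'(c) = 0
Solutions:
 u(c) = -sqrt(C1 + c^2)
 u(c) = sqrt(C1 + c^2)


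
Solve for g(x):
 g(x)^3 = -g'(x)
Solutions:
 g(x) = -sqrt(2)*sqrt(-1/(C1 - x))/2
 g(x) = sqrt(2)*sqrt(-1/(C1 - x))/2


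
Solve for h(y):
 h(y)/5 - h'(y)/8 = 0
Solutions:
 h(y) = C1*exp(8*y/5)


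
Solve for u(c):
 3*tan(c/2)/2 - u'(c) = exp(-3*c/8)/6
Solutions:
 u(c) = C1 + 3*log(tan(c/2)^2 + 1)/2 + 4*exp(-3*c/8)/9


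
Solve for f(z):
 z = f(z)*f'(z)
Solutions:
 f(z) = -sqrt(C1 + z^2)
 f(z) = sqrt(C1 + z^2)


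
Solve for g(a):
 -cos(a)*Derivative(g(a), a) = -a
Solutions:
 g(a) = C1 + Integral(a/cos(a), a)


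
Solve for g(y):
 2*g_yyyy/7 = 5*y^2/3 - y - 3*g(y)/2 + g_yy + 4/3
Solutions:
 g(y) = 10*y^2/9 - 2*y/3 + (C1*sin(sqrt(2)*21^(1/4)*y*sin(atan(sqrt(35)/7)/2)/2) + C2*cos(sqrt(2)*21^(1/4)*y*sin(atan(sqrt(35)/7)/2)/2))*exp(-sqrt(2)*21^(1/4)*y*cos(atan(sqrt(35)/7)/2)/2) + (C3*sin(sqrt(2)*21^(1/4)*y*sin(atan(sqrt(35)/7)/2)/2) + C4*cos(sqrt(2)*21^(1/4)*y*sin(atan(sqrt(35)/7)/2)/2))*exp(sqrt(2)*21^(1/4)*y*cos(atan(sqrt(35)/7)/2)/2) + 64/27


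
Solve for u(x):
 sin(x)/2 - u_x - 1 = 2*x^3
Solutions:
 u(x) = C1 - x^4/2 - x - cos(x)/2


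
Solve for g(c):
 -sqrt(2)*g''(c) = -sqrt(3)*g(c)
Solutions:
 g(c) = C1*exp(-2^(3/4)*3^(1/4)*c/2) + C2*exp(2^(3/4)*3^(1/4)*c/2)


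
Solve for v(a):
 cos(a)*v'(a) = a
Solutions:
 v(a) = C1 + Integral(a/cos(a), a)


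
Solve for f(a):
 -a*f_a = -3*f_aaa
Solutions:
 f(a) = C1 + Integral(C2*airyai(3^(2/3)*a/3) + C3*airybi(3^(2/3)*a/3), a)


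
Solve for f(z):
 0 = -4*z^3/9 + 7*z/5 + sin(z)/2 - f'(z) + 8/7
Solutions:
 f(z) = C1 - z^4/9 + 7*z^2/10 + 8*z/7 - cos(z)/2


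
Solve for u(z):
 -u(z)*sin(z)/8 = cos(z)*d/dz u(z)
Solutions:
 u(z) = C1*cos(z)^(1/8)


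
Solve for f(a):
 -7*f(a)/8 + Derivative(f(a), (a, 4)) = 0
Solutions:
 f(a) = C1*exp(-14^(1/4)*a/2) + C2*exp(14^(1/4)*a/2) + C3*sin(14^(1/4)*a/2) + C4*cos(14^(1/4)*a/2)


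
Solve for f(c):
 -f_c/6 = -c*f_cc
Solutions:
 f(c) = C1 + C2*c^(7/6)


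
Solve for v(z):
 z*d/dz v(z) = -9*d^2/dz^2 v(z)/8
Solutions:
 v(z) = C1 + C2*erf(2*z/3)


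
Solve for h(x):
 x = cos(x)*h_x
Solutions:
 h(x) = C1 + Integral(x/cos(x), x)


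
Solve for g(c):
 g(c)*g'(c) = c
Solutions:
 g(c) = -sqrt(C1 + c^2)
 g(c) = sqrt(C1 + c^2)


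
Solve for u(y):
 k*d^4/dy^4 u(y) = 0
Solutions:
 u(y) = C1 + C2*y + C3*y^2 + C4*y^3


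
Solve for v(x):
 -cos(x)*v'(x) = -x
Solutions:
 v(x) = C1 + Integral(x/cos(x), x)


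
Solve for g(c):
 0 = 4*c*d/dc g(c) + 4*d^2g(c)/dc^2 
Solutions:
 g(c) = C1 + C2*erf(sqrt(2)*c/2)


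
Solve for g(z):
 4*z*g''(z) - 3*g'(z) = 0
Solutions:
 g(z) = C1 + C2*z^(7/4)


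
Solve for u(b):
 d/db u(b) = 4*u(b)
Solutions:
 u(b) = C1*exp(4*b)


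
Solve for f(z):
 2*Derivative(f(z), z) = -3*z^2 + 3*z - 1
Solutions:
 f(z) = C1 - z^3/2 + 3*z^2/4 - z/2


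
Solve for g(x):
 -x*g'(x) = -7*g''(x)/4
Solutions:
 g(x) = C1 + C2*erfi(sqrt(14)*x/7)


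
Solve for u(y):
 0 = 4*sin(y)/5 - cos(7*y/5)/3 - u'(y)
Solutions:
 u(y) = C1 - 5*sin(7*y/5)/21 - 4*cos(y)/5


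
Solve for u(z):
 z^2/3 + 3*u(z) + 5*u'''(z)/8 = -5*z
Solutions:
 u(z) = C3*exp(-2*3^(1/3)*5^(2/3)*z/5) - z^2/9 - 5*z/3 + (C1*sin(3^(5/6)*5^(2/3)*z/5) + C2*cos(3^(5/6)*5^(2/3)*z/5))*exp(3^(1/3)*5^(2/3)*z/5)


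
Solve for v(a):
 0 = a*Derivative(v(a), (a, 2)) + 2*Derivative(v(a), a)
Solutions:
 v(a) = C1 + C2/a


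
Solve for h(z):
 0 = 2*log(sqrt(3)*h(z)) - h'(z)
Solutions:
 -Integral(1/(2*log(_y) + log(3)), (_y, h(z))) = C1 - z


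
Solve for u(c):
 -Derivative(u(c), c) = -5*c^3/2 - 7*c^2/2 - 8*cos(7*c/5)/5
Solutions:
 u(c) = C1 + 5*c^4/8 + 7*c^3/6 + 8*sin(7*c/5)/7
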